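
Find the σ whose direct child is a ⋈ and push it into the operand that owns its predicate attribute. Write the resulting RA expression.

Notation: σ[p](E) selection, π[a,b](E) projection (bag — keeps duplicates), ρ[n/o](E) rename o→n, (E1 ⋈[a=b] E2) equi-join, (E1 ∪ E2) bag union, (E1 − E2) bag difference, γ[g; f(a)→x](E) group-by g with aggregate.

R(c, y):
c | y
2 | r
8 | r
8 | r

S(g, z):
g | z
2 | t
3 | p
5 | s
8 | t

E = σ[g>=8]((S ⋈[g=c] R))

σ filters on g, owned by the left side.
E' = (σ[g>=8](S) ⋈[g=c] R)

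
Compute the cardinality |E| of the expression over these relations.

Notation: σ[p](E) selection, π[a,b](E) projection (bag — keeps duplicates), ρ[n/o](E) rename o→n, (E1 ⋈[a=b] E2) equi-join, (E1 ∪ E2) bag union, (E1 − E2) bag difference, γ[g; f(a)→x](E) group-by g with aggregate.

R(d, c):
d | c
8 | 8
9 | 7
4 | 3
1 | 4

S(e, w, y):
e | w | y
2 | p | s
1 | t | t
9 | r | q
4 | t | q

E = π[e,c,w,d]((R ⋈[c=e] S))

Subexpression sizes:
  R → 4
  S → 4
  (R ⋈[c=e] S) → 1
  π[e,c,w,d]((R ⋈[c=e] S)) → 1

|E| = 1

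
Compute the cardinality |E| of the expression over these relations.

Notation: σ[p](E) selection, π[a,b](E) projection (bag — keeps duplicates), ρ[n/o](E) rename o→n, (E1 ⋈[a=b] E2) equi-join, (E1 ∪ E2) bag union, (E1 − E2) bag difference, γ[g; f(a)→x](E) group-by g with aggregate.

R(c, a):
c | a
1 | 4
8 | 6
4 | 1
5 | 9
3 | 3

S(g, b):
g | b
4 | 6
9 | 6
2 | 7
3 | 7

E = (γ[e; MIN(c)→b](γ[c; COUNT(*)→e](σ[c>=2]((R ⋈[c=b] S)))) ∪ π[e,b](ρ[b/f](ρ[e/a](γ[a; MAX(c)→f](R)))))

Subexpression sizes:
  R → 5
  S → 4
  (R ⋈[c=b] S) → 0
  σ[c>=2]((R ⋈[c=b] S)) → 0
  γ[c; COUNT(*)→e](σ[c>=2]((R ⋈[c=b] S))) → 0
  γ[e; MIN(c)→b](γ[c; COUNT(*)→e](σ[c>=2]((R ⋈[c=b] S)))) → 0
  R → 5
  γ[a; MAX(c)→f](R) → 5
  ρ[e/a](γ[a; MAX(c)→f](R)) → 5
  ρ[b/f](ρ[e/a](γ[a; MAX(c)→f](R))) → 5
  π[e,b](ρ[b/f](ρ[e/a](γ[a; MAX(c)→f](R)))) → 5
  (γ[e; MIN(c)→b](γ[c; COUNT(*)→e](σ[c>=2]((R ⋈[c=b] S)))) ∪ π[e,b](ρ[b/f](ρ[e/a](γ[a; MAX(c)→f](R))))) → 5

|E| = 5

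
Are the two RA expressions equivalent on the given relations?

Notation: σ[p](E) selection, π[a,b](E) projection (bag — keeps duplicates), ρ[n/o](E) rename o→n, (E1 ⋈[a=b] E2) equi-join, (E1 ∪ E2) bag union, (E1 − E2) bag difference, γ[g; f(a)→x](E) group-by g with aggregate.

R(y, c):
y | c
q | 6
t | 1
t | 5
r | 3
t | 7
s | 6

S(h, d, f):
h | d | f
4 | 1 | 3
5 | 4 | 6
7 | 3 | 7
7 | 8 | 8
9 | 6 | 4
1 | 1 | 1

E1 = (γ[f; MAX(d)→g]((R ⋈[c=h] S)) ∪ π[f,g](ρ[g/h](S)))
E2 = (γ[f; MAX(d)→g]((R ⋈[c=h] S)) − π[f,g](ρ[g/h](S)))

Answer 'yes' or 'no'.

E1 row counts bottom-up:
  R → 6
  S → 6
  (R ⋈[c=h] S) → 4
  γ[f; MAX(d)→g]((R ⋈[c=h] S)) → 4
  S → 6
  ρ[g/h](S) → 6
  π[f,g](ρ[g/h](S)) → 6
  (γ[f; MAX(d)→g]((R ⋈[c=h] S)) ∪ π[f,g](ρ[g/h](S))) → 10
E2 row counts bottom-up:
  R → 6
  S → 6
  (R ⋈[c=h] S) → 4
  γ[f; MAX(d)→g]((R ⋈[c=h] S)) → 4
  S → 6
  ρ[g/h](S) → 6
  π[f,g](ρ[g/h](S)) → 6
  (γ[f; MAX(d)→g]((R ⋈[c=h] S)) − π[f,g](ρ[g/h](S))) → 3

E1 result:
f | g
1 | 1
1 | 1
3 | 4
4 | 9
6 | 4
6 | 5
7 | 3
7 | 7
8 | 7
8 | 8
E2 result:
f | g
6 | 4
7 | 3
8 | 8
Witness: (3, 4) appears 1× in E1 but 0× in E2.

no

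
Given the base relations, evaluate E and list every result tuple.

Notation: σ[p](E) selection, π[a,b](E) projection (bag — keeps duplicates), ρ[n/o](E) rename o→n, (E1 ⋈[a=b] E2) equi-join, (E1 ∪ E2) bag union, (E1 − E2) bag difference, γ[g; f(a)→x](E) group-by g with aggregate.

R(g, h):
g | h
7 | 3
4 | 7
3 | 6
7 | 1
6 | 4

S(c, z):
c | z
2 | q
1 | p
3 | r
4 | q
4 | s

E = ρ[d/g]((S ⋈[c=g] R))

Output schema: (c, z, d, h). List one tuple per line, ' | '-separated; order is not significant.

Stepwise |·|:
  S → 5
  R → 5
  (S ⋈[c=g] R) → 3
  ρ[d/g]((S ⋈[c=g] R)) → 3

== RESULT ==
c | z | d | h
3 | r | 3 | 6
4 | q | 4 | 7
4 | s | 4 | 7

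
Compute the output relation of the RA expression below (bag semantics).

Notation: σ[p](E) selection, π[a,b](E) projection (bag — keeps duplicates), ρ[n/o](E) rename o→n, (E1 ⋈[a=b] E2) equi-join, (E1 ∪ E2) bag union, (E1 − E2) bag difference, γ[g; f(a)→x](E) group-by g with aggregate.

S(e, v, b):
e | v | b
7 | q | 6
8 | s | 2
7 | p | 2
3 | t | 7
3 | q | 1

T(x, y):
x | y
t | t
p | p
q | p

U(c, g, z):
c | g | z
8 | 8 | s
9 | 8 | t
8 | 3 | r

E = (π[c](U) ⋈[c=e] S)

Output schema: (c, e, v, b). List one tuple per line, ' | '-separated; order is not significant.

Per-node cardinality:
  U → 3
  π[c](U) → 3
  S → 5
  (π[c](U) ⋈[c=e] S) → 2

== RESULT ==
c | e | v | b
8 | 8 | s | 2
8 | 8 | s | 2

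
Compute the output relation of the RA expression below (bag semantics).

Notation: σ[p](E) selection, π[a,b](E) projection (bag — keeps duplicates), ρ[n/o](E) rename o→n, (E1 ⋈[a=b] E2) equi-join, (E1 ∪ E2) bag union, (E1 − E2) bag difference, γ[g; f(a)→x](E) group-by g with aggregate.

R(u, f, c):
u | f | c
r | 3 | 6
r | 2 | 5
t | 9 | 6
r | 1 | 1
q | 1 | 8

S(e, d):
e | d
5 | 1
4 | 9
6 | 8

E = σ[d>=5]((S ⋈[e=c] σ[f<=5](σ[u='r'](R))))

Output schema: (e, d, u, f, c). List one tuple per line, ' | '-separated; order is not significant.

Stepwise |·|:
  S → 3
  R → 5
  σ[u='r'](R) → 3
  σ[f<=5](σ[u='r'](R)) → 3
  (S ⋈[e=c] σ[f<=5](σ[u='r'](R))) → 2
  σ[d>=5]((S ⋈[e=c] σ[f<=5](σ[u='r'](R)))) → 1

== RESULT ==
e | d | u | f | c
6 | 8 | r | 3 | 6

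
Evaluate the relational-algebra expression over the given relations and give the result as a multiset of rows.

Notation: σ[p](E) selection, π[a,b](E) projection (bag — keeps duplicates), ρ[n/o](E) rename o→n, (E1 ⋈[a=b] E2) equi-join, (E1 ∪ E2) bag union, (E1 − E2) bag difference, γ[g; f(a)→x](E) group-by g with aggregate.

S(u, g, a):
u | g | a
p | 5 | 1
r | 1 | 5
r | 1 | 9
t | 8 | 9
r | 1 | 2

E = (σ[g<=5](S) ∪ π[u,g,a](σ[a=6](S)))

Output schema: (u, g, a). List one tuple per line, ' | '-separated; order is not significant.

Row counts bottom-up:
  S → 5
  σ[g<=5](S) → 4
  S → 5
  σ[a=6](S) → 0
  π[u,g,a](σ[a=6](S)) → 0
  (σ[g<=5](S) ∪ π[u,g,a](σ[a=6](S))) → 4

== RESULT ==
u | g | a
p | 5 | 1
r | 1 | 2
r | 1 | 5
r | 1 | 9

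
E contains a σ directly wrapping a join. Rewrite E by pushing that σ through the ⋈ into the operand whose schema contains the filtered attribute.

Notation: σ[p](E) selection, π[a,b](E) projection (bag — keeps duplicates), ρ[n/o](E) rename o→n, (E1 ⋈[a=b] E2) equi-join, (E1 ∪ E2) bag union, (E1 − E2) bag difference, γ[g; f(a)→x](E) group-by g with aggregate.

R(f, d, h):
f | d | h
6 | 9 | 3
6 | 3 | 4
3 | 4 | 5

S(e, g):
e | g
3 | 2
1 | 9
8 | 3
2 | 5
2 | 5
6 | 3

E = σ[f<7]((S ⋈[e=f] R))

σ filters on f, owned by the right side.
E' = (S ⋈[e=f] σ[f<7](R))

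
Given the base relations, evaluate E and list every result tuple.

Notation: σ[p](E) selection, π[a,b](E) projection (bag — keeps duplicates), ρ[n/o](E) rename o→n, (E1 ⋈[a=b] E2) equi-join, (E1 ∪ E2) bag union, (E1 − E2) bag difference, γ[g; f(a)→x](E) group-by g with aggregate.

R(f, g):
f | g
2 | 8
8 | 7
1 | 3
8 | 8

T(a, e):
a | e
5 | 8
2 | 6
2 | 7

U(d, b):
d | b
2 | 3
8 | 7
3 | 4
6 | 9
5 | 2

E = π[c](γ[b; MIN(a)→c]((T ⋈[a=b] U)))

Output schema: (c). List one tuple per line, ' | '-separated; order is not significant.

Stepwise |·|:
  T → 3
  U → 5
  (T ⋈[a=b] U) → 2
  γ[b; MIN(a)→c]((T ⋈[a=b] U)) → 1
  π[c](γ[b; MIN(a)→c]((T ⋈[a=b] U))) → 1

== RESULT ==
c
2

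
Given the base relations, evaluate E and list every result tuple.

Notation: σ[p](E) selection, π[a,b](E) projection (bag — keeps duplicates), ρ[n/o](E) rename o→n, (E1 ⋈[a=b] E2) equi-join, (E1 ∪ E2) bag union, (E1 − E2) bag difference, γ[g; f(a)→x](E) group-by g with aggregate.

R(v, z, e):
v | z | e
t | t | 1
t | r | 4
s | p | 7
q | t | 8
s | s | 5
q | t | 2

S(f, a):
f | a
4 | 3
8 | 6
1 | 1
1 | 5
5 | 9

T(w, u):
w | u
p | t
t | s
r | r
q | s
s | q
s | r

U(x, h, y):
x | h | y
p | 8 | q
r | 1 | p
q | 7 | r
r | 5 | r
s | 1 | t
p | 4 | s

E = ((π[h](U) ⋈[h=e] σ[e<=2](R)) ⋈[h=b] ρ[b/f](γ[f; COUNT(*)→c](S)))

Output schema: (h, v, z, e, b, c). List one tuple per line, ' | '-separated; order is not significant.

Row counts bottom-up:
  U → 6
  π[h](U) → 6
  R → 6
  σ[e<=2](R) → 2
  (π[h](U) ⋈[h=e] σ[e<=2](R)) → 2
  S → 5
  γ[f; COUNT(*)→c](S) → 4
  ρ[b/f](γ[f; COUNT(*)→c](S)) → 4
  ((π[h](U) ⋈[h=e] σ[e<=2](R)) ⋈[h=b] ρ[b/f](γ[f; COUNT(*)→c](S))) → 2

== RESULT ==
h | v | z | e | b | c
1 | t | t | 1 | 1 | 2
1 | t | t | 1 | 1 | 2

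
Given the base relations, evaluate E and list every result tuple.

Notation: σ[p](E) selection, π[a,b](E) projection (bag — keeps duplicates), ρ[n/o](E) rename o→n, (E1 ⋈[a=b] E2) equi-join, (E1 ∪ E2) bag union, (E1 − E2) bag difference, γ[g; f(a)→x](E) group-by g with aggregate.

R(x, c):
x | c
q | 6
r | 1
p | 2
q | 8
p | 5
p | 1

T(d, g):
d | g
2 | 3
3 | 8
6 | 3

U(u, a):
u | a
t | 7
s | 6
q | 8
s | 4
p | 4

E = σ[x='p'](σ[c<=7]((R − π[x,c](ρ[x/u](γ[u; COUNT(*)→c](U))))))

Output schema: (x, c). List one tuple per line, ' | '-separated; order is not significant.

Per-node cardinality:
  R → 6
  U → 5
  γ[u; COUNT(*)→c](U) → 4
  ρ[x/u](γ[u; COUNT(*)→c](U)) → 4
  π[x,c](ρ[x/u](γ[u; COUNT(*)→c](U))) → 4
  (R − π[x,c](ρ[x/u](γ[u; COUNT(*)→c](U)))) → 5
  σ[c<=7]((R − π[x,c](ρ[x/u](γ[u; COUNT(*)→c](U))))) → 4
  σ[x='p'](σ[c<=7]((R − π[x,c](ρ[x/u](γ[u; COUNT(*)→c](U)))))) → 2

== RESULT ==
x | c
p | 2
p | 5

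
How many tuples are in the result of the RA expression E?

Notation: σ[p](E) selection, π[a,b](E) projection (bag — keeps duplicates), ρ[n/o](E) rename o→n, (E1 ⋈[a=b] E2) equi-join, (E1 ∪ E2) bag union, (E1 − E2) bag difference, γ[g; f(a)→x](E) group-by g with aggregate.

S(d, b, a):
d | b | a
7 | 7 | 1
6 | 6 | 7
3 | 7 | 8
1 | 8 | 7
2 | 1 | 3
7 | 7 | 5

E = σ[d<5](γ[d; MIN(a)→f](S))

Per-node cardinality:
  S → 6
  γ[d; MIN(a)→f](S) → 5
  σ[d<5](γ[d; MIN(a)→f](S)) → 3

|E| = 3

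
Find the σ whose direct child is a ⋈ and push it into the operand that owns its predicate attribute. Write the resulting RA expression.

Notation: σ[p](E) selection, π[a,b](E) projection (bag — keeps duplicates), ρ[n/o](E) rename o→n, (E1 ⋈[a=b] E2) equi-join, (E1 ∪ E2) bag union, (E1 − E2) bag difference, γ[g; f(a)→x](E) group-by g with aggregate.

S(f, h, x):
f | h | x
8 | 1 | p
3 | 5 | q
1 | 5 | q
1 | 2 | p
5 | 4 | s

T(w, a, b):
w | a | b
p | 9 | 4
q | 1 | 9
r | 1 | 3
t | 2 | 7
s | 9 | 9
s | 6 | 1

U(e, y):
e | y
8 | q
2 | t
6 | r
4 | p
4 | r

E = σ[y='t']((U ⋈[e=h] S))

σ filters on y, owned by the left side.
E' = (σ[y='t'](U) ⋈[e=h] S)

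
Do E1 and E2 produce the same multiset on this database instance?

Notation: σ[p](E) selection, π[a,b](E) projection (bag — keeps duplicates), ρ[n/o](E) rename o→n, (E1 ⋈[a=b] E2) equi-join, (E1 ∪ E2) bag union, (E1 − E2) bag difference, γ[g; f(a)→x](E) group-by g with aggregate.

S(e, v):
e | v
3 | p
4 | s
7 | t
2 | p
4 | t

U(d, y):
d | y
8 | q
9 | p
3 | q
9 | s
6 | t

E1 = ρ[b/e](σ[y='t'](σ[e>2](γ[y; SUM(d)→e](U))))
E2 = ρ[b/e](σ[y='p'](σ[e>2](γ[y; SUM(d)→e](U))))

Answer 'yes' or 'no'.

E1 row counts bottom-up:
  U → 5
  γ[y; SUM(d)→e](U) → 4
  σ[e>2](γ[y; SUM(d)→e](U)) → 4
  σ[y='t'](σ[e>2](γ[y; SUM(d)→e](U))) → 1
  ρ[b/e](σ[y='t'](σ[e>2](γ[y; SUM(d)→e](U)))) → 1
E2 row counts bottom-up:
  U → 5
  γ[y; SUM(d)→e](U) → 4
  σ[e>2](γ[y; SUM(d)→e](U)) → 4
  σ[y='p'](σ[e>2](γ[y; SUM(d)→e](U))) → 1
  ρ[b/e](σ[y='p'](σ[e>2](γ[y; SUM(d)→e](U)))) → 1

E1 result:
y | b
t | 6
E2 result:
y | b
p | 9
Witness: ('p', 9) appears 0× in E1 but 1× in E2.

no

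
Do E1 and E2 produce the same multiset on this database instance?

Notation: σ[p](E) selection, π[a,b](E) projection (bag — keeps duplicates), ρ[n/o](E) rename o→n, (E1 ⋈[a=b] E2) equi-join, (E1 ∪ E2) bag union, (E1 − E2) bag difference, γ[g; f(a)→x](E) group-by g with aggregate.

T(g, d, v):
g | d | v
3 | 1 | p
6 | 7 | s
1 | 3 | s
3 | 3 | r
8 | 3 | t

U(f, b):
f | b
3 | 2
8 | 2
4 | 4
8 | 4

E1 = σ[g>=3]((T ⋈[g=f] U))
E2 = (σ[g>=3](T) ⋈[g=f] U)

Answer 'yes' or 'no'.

E1 stepwise |·|:
  T → 5
  U → 4
  (T ⋈[g=f] U) → 4
  σ[g>=3]((T ⋈[g=f] U)) → 4
E2 stepwise |·|:
  T → 5
  σ[g>=3](T) → 4
  U → 4
  (σ[g>=3](T) ⋈[g=f] U) → 4

E1 and E2 produce the same multiset:
g | d | v | f | b
3 | 1 | p | 3 | 2
3 | 3 | r | 3 | 2
8 | 3 | t | 8 | 2
8 | 3 | t | 8 | 4

yes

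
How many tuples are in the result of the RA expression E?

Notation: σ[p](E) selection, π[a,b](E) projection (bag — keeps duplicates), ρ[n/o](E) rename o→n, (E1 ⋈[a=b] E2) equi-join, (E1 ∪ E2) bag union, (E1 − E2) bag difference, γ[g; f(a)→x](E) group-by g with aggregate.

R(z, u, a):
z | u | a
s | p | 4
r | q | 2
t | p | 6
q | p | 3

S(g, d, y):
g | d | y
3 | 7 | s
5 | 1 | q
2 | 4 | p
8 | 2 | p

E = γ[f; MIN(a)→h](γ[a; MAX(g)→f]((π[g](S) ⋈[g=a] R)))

Subexpression sizes:
  S → 4
  π[g](S) → 4
  R → 4
  (π[g](S) ⋈[g=a] R) → 2
  γ[a; MAX(g)→f]((π[g](S) ⋈[g=a] R)) → 2
  γ[f; MIN(a)→h](γ[a; MAX(g)→f]((π[g](S) ⋈[g=a] R))) → 2

|E| = 2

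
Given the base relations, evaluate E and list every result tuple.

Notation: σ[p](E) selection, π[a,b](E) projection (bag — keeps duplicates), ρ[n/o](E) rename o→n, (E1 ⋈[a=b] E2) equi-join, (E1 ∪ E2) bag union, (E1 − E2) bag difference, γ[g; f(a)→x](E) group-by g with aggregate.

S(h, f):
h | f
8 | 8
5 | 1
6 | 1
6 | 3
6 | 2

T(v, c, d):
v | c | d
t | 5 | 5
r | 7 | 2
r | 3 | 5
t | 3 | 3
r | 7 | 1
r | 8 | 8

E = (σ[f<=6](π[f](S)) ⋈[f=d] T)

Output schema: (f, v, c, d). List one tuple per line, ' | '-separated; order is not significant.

Stepwise |·|:
  S → 5
  π[f](S) → 5
  σ[f<=6](π[f](S)) → 4
  T → 6
  (σ[f<=6](π[f](S)) ⋈[f=d] T) → 4

== RESULT ==
f | v | c | d
1 | r | 7 | 1
1 | r | 7 | 1
2 | r | 7 | 2
3 | t | 3 | 3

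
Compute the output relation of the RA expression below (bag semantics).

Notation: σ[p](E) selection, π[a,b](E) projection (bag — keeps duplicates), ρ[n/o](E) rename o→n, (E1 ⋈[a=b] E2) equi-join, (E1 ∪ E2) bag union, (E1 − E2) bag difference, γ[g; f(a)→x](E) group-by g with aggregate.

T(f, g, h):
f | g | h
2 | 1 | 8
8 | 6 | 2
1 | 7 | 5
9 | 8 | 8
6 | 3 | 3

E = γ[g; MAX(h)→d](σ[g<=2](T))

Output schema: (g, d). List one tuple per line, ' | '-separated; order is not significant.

Row counts bottom-up:
  T → 5
  σ[g<=2](T) → 1
  γ[g; MAX(h)→d](σ[g<=2](T)) → 1

== RESULT ==
g | d
1 | 8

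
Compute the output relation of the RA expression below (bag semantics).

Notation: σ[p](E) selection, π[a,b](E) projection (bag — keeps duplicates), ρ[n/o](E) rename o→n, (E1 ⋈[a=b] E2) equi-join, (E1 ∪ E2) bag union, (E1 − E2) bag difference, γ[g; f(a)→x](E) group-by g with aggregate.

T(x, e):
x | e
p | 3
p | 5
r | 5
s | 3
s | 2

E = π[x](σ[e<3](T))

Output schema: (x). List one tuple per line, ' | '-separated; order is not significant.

Per-node cardinality:
  T → 5
  σ[e<3](T) → 1
  π[x](σ[e<3](T)) → 1

== RESULT ==
x
s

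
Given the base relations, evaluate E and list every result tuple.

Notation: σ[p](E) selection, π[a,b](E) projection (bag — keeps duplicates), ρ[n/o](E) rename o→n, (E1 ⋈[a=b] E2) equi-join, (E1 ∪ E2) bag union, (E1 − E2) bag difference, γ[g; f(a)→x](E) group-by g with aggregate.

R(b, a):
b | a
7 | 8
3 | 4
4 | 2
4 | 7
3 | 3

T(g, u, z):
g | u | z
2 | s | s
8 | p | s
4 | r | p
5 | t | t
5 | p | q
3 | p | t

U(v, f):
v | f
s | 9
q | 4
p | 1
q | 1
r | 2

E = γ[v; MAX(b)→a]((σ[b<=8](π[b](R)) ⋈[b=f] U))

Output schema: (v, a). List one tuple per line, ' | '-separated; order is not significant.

Subexpression sizes:
  R → 5
  π[b](R) → 5
  σ[b<=8](π[b](R)) → 5
  U → 5
  (σ[b<=8](π[b](R)) ⋈[b=f] U) → 2
  γ[v; MAX(b)→a]((σ[b<=8](π[b](R)) ⋈[b=f] U)) → 1

== RESULT ==
v | a
q | 4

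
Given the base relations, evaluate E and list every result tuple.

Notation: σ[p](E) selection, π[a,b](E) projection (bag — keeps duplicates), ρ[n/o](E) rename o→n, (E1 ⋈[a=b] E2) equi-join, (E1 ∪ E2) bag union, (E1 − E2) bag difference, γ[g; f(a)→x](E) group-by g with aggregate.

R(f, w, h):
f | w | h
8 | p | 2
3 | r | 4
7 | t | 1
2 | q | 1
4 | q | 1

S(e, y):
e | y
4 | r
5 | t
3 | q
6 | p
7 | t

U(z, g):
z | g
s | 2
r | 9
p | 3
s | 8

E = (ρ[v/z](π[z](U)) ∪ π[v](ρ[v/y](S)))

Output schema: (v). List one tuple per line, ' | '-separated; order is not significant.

Stepwise |·|:
  U → 4
  π[z](U) → 4
  ρ[v/z](π[z](U)) → 4
  S → 5
  ρ[v/y](S) → 5
  π[v](ρ[v/y](S)) → 5
  (ρ[v/z](π[z](U)) ∪ π[v](ρ[v/y](S))) → 9

== RESULT ==
v
p
p
q
r
r
s
s
t
t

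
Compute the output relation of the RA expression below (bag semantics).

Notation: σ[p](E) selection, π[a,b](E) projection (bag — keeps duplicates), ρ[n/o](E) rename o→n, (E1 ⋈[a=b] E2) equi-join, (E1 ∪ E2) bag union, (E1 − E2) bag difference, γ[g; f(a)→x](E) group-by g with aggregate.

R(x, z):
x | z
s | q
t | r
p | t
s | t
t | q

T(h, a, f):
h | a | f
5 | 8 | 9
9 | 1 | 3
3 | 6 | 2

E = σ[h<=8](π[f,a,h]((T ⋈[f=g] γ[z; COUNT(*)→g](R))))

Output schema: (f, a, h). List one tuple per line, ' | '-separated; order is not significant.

Row counts bottom-up:
  T → 3
  R → 5
  γ[z; COUNT(*)→g](R) → 3
  (T ⋈[f=g] γ[z; COUNT(*)→g](R)) → 2
  π[f,a,h]((T ⋈[f=g] γ[z; COUNT(*)→g](R))) → 2
  σ[h<=8](π[f,a,h]((T ⋈[f=g] γ[z; COUNT(*)→g](R)))) → 2

== RESULT ==
f | a | h
2 | 6 | 3
2 | 6 | 3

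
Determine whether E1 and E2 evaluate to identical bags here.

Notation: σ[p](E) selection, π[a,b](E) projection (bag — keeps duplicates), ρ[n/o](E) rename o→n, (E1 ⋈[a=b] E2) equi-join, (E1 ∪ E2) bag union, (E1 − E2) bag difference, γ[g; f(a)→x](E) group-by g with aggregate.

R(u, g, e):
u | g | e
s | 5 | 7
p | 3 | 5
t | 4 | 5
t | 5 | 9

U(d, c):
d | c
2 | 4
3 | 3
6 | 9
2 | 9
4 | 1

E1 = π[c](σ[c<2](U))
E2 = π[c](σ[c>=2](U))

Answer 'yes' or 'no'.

E1 row counts bottom-up:
  U → 5
  σ[c<2](U) → 1
  π[c](σ[c<2](U)) → 1
E2 row counts bottom-up:
  U → 5
  σ[c>=2](U) → 4
  π[c](σ[c>=2](U)) → 4

E1 result:
c
1
E2 result:
c
3
4
9
9
Witness: (1,) appears 1× in E1 but 0× in E2.

no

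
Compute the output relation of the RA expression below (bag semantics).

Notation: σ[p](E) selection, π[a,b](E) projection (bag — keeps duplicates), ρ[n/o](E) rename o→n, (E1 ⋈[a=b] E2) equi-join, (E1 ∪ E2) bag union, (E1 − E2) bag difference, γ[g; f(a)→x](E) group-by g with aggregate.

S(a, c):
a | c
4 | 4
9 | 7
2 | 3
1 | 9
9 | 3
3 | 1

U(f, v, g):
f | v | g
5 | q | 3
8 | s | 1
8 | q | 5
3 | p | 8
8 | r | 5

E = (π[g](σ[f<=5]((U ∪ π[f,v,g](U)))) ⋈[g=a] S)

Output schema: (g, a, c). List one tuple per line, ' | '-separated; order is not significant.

Subexpression sizes:
  U → 5
  U → 5
  π[f,v,g](U) → 5
  (U ∪ π[f,v,g](U)) → 10
  σ[f<=5]((U ∪ π[f,v,g](U))) → 4
  π[g](σ[f<=5]((U ∪ π[f,v,g](U)))) → 4
  S → 6
  (π[g](σ[f<=5]((U ∪ π[f,v,g](U)))) ⋈[g=a] S) → 2

== RESULT ==
g | a | c
3 | 3 | 1
3 | 3 | 1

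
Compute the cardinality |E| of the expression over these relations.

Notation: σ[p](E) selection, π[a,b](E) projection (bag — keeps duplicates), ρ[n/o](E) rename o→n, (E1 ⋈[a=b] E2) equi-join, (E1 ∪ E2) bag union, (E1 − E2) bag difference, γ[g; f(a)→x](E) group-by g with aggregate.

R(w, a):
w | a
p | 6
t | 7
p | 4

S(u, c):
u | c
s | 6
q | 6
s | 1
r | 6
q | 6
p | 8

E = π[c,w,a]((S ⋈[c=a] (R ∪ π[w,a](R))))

Per-node cardinality:
  S → 6
  R → 3
  R → 3
  π[w,a](R) → 3
  (R ∪ π[w,a](R)) → 6
  (S ⋈[c=a] (R ∪ π[w,a](R))) → 8
  π[c,w,a]((S ⋈[c=a] (R ∪ π[w,a](R)))) → 8

|E| = 8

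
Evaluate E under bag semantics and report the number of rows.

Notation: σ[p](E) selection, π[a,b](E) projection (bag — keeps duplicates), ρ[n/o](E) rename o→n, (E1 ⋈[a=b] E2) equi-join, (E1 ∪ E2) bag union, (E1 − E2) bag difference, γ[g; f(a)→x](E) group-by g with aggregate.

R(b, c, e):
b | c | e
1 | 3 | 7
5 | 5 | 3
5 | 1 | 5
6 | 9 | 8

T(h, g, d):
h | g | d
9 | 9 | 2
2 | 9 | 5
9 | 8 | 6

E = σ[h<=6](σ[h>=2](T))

Per-node cardinality:
  T → 3
  σ[h>=2](T) → 3
  σ[h<=6](σ[h>=2](T)) → 1

|E| = 1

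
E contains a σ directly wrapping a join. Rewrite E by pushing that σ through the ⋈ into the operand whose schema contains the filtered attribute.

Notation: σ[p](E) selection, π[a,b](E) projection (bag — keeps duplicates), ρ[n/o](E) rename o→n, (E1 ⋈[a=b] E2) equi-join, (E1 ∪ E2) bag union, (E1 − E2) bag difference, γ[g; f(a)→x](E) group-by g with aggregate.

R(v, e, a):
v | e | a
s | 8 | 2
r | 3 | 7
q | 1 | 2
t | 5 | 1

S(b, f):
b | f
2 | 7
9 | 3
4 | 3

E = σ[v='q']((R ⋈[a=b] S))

σ filters on v, owned by the left side.
E' = (σ[v='q'](R) ⋈[a=b] S)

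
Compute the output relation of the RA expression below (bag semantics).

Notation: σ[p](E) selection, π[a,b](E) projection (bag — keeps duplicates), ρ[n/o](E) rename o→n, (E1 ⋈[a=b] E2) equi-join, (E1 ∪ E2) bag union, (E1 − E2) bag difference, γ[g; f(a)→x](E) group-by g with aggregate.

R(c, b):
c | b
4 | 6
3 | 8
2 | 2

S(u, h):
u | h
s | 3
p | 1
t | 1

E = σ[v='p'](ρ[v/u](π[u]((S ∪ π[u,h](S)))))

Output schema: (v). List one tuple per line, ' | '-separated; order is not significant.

Subexpression sizes:
  S → 3
  S → 3
  π[u,h](S) → 3
  (S ∪ π[u,h](S)) → 6
  π[u]((S ∪ π[u,h](S))) → 6
  ρ[v/u](π[u]((S ∪ π[u,h](S)))) → 6
  σ[v='p'](ρ[v/u](π[u]((S ∪ π[u,h](S))))) → 2

== RESULT ==
v
p
p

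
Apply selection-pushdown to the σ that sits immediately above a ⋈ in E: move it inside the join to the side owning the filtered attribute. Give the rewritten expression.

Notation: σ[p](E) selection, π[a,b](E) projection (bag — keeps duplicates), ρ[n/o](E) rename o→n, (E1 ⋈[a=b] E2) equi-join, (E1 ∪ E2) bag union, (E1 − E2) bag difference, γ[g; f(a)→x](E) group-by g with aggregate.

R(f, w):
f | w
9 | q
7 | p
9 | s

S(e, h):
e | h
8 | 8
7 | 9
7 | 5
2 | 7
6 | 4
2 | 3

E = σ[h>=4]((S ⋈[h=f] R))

σ filters on h, owned by the left side.
E' = (σ[h>=4](S) ⋈[h=f] R)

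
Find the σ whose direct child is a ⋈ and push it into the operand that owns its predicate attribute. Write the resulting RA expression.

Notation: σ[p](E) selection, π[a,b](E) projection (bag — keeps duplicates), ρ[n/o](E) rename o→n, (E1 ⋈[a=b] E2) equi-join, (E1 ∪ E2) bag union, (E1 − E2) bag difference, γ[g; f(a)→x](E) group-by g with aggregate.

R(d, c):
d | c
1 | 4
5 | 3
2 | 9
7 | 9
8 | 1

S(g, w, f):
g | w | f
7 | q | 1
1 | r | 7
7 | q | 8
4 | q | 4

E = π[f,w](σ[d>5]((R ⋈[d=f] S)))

σ filters on d, owned by the left side.
E' = π[f,w]((σ[d>5](R) ⋈[d=f] S))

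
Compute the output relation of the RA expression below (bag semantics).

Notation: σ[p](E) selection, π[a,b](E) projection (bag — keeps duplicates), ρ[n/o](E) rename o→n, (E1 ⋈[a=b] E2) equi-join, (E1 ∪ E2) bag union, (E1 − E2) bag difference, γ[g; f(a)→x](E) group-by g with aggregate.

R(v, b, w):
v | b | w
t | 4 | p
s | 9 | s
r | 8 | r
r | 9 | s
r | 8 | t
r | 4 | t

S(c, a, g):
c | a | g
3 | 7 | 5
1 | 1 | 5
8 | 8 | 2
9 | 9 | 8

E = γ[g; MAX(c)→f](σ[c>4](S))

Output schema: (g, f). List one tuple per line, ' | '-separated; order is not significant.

Row counts bottom-up:
  S → 4
  σ[c>4](S) → 2
  γ[g; MAX(c)→f](σ[c>4](S)) → 2

== RESULT ==
g | f
2 | 8
8 | 9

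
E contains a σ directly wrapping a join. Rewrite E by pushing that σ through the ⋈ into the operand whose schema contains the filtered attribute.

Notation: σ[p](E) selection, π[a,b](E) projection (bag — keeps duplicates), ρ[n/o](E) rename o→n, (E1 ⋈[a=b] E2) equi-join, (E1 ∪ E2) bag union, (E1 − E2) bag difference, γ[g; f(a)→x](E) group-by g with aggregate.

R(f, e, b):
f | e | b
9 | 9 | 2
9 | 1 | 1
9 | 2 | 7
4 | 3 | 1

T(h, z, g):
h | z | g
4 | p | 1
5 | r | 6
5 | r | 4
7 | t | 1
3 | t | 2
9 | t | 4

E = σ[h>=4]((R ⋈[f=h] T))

σ filters on h, owned by the right side.
E' = (R ⋈[f=h] σ[h>=4](T))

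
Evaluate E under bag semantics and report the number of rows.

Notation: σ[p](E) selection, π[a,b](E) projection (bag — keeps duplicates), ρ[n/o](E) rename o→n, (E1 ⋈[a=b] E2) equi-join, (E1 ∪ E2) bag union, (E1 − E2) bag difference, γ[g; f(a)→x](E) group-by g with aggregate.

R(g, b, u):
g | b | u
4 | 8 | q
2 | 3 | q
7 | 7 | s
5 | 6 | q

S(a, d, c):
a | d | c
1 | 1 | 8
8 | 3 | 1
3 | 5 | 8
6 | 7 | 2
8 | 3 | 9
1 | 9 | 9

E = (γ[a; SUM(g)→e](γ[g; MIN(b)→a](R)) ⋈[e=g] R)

Row counts bottom-up:
  R → 4
  γ[g; MIN(b)→a](R) → 4
  γ[a; SUM(g)→e](γ[g; MIN(b)→a](R)) → 4
  R → 4
  (γ[a; SUM(g)→e](γ[g; MIN(b)→a](R)) ⋈[e=g] R) → 4

|E| = 4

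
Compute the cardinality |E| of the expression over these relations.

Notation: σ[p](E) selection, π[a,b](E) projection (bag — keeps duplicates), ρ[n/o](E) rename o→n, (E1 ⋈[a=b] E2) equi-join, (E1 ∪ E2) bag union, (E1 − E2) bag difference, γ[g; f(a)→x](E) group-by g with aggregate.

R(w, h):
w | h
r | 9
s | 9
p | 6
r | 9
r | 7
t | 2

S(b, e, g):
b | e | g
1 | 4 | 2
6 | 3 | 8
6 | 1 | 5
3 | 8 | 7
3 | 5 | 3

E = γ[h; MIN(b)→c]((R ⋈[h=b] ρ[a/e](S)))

Row counts bottom-up:
  R → 6
  S → 5
  ρ[a/e](S) → 5
  (R ⋈[h=b] ρ[a/e](S)) → 2
  γ[h; MIN(b)→c]((R ⋈[h=b] ρ[a/e](S))) → 1

|E| = 1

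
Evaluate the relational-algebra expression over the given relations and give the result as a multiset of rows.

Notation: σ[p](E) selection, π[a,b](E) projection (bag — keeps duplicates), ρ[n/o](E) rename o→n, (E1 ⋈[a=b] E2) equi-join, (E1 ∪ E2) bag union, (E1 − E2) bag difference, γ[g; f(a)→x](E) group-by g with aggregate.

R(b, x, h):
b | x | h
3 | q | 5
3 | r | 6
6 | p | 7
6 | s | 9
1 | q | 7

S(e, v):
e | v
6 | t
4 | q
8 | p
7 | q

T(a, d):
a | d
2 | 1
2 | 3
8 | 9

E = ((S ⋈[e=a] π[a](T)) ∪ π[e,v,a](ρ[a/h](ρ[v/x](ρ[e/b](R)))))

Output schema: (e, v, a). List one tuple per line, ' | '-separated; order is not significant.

Stepwise |·|:
  S → 4
  T → 3
  π[a](T) → 3
  (S ⋈[e=a] π[a](T)) → 1
  R → 5
  ρ[e/b](R) → 5
  ρ[v/x](ρ[e/b](R)) → 5
  ρ[a/h](ρ[v/x](ρ[e/b](R))) → 5
  π[e,v,a](ρ[a/h](ρ[v/x](ρ[e/b](R)))) → 5
  ((S ⋈[e=a] π[a](T)) ∪ π[e,v,a](ρ[a/h](ρ[v/x](ρ[e/b](R))))) → 6

== RESULT ==
e | v | a
1 | q | 7
3 | q | 5
3 | r | 6
6 | p | 7
6 | s | 9
8 | p | 8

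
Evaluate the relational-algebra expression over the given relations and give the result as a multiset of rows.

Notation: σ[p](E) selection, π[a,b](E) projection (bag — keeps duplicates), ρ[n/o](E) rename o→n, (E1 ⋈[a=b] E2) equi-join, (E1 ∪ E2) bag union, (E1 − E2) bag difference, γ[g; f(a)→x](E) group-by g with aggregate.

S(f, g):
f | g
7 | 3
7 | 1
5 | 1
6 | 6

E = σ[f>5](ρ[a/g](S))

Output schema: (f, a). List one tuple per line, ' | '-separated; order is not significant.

Row counts bottom-up:
  S → 4
  ρ[a/g](S) → 4
  σ[f>5](ρ[a/g](S)) → 3

== RESULT ==
f | a
6 | 6
7 | 1
7 | 3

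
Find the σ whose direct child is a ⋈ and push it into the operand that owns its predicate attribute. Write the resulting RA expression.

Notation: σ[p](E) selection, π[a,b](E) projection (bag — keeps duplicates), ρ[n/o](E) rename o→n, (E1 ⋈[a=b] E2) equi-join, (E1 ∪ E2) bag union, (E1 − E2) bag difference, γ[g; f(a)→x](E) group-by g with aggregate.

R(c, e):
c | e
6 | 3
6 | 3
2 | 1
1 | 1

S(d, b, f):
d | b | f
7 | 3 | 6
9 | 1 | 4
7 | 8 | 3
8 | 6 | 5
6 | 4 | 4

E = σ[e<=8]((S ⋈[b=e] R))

σ filters on e, owned by the right side.
E' = (S ⋈[b=e] σ[e<=8](R))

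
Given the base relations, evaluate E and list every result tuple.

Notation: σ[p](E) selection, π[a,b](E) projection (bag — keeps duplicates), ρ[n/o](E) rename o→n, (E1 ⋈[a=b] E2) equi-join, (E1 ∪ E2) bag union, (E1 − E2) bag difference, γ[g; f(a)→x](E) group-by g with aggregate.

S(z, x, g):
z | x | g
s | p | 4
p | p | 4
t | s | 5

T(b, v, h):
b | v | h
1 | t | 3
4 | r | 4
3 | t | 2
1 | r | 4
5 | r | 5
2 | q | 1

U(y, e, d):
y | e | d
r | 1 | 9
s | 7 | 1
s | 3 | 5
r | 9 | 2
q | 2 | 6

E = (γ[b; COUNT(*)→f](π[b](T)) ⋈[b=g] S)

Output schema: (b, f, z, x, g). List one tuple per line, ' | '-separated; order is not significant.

Row counts bottom-up:
  T → 6
  π[b](T) → 6
  γ[b; COUNT(*)→f](π[b](T)) → 5
  S → 3
  (γ[b; COUNT(*)→f](π[b](T)) ⋈[b=g] S) → 3

== RESULT ==
b | f | z | x | g
4 | 1 | p | p | 4
4 | 1 | s | p | 4
5 | 1 | t | s | 5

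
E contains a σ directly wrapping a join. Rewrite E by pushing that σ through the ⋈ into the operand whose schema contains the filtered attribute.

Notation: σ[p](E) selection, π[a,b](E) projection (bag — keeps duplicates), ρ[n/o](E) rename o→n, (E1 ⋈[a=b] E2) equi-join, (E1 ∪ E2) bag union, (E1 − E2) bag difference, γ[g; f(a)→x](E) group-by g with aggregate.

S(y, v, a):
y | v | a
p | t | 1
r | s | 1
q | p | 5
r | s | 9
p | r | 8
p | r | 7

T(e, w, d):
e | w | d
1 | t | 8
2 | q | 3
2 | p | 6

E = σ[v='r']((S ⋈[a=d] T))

σ filters on v, owned by the left side.
E' = (σ[v='r'](S) ⋈[a=d] T)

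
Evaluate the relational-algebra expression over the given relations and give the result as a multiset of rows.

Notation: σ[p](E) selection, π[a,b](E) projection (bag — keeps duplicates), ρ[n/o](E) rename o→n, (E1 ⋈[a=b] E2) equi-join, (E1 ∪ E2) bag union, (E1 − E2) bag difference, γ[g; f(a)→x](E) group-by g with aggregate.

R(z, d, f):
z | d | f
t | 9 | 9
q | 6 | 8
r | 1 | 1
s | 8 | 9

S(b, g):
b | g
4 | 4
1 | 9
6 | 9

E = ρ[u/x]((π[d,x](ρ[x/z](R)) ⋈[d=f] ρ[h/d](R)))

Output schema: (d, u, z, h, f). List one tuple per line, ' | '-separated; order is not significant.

Row counts bottom-up:
  R → 4
  ρ[x/z](R) → 4
  π[d,x](ρ[x/z](R)) → 4
  R → 4
  ρ[h/d](R) → 4
  (π[d,x](ρ[x/z](R)) ⋈[d=f] ρ[h/d](R)) → 4
  ρ[u/x]((π[d,x](ρ[x/z](R)) ⋈[d=f] ρ[h/d](R))) → 4

== RESULT ==
d | u | z | h | f
1 | r | r | 1 | 1
8 | s | q | 6 | 8
9 | t | s | 8 | 9
9 | t | t | 9 | 9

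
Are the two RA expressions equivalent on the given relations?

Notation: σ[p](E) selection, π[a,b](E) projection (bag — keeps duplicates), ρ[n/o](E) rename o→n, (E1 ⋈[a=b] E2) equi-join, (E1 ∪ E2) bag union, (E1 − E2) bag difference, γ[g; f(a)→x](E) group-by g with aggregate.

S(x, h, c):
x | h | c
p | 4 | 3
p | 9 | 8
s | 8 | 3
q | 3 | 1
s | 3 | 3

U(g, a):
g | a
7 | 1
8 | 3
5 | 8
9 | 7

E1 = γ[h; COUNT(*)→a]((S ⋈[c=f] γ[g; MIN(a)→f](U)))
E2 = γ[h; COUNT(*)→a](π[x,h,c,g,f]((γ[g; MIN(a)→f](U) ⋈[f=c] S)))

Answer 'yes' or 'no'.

E1 subexpression sizes:
  S → 5
  U → 4
  γ[g; MIN(a)→f](U) → 4
  (S ⋈[c=f] γ[g; MIN(a)→f](U)) → 5
  γ[h; COUNT(*)→a]((S ⋈[c=f] γ[g; MIN(a)→f](U))) → 4
E2 subexpression sizes:
  U → 4
  γ[g; MIN(a)→f](U) → 4
  S → 5
  (γ[g; MIN(a)→f](U) ⋈[f=c] S) → 5
  π[x,h,c,g,f]((γ[g; MIN(a)→f](U) ⋈[f=c] S)) → 5
  γ[h; COUNT(*)→a](π[x,h,c,g,f]((γ[g; MIN(a)→f](U) ⋈[f=c] S))) → 4

E1 and E2 produce the same multiset:
h | a
3 | 2
4 | 1
8 | 1
9 | 1

yes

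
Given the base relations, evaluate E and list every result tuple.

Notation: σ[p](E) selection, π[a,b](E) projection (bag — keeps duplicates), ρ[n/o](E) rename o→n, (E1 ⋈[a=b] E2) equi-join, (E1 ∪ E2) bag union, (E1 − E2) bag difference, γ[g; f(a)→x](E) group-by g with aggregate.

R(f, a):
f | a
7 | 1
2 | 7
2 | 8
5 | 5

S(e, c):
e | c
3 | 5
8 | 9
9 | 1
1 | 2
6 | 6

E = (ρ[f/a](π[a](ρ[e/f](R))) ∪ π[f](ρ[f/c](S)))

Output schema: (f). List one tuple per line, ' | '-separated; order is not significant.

Stepwise |·|:
  R → 4
  ρ[e/f](R) → 4
  π[a](ρ[e/f](R)) → 4
  ρ[f/a](π[a](ρ[e/f](R))) → 4
  S → 5
  ρ[f/c](S) → 5
  π[f](ρ[f/c](S)) → 5
  (ρ[f/a](π[a](ρ[e/f](R))) ∪ π[f](ρ[f/c](S))) → 9

== RESULT ==
f
1
1
2
5
5
6
7
8
9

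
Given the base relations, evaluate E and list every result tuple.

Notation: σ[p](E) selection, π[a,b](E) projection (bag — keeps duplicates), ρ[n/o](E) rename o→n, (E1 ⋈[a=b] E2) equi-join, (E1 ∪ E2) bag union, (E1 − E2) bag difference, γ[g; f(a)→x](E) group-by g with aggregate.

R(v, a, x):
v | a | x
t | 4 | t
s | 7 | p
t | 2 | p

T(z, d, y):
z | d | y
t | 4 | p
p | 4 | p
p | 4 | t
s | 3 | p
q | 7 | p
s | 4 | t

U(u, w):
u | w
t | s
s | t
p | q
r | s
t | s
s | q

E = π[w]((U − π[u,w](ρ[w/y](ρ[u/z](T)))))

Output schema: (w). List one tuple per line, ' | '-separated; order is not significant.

Per-node cardinality:
  U → 6
  T → 6
  ρ[u/z](T) → 6
  ρ[w/y](ρ[u/z](T)) → 6
  π[u,w](ρ[w/y](ρ[u/z](T))) → 6
  (U − π[u,w](ρ[w/y](ρ[u/z](T)))) → 5
  π[w]((U − π[u,w](ρ[w/y](ρ[u/z](T))))) → 5

== RESULT ==
w
q
q
s
s
s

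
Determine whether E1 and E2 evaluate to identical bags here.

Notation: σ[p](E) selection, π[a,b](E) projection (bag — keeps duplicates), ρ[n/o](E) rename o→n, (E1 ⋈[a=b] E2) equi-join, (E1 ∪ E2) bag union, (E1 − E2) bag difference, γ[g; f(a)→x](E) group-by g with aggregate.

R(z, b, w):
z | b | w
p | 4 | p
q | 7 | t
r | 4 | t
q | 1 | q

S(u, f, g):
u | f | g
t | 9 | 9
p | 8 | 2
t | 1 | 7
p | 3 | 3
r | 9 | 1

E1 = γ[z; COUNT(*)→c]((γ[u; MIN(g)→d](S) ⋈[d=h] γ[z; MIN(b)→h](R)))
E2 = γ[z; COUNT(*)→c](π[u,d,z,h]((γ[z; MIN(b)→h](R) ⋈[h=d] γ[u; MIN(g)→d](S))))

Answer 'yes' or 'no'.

E1 subexpression sizes:
  S → 5
  γ[u; MIN(g)→d](S) → 3
  R → 4
  γ[z; MIN(b)→h](R) → 3
  (γ[u; MIN(g)→d](S) ⋈[d=h] γ[z; MIN(b)→h](R)) → 1
  γ[z; COUNT(*)→c]((γ[u; MIN(g)→d](S) ⋈[d=h] γ[z; MIN(b)→h](R))) → 1
E2 subexpression sizes:
  R → 4
  γ[z; MIN(b)→h](R) → 3
  S → 5
  γ[u; MIN(g)→d](S) → 3
  (γ[z; MIN(b)→h](R) ⋈[h=d] γ[u; MIN(g)→d](S)) → 1
  π[u,d,z,h]((γ[z; MIN(b)→h](R) ⋈[h=d] γ[u; MIN(g)→d](S))) → 1
  γ[z; COUNT(*)→c](π[u,d,z,h]((γ[z; MIN(b)→h](R) ⋈[h=d] γ[u; MIN(g)→d](S)))) → 1

E1 and E2 produce the same multiset:
z | c
q | 1

yes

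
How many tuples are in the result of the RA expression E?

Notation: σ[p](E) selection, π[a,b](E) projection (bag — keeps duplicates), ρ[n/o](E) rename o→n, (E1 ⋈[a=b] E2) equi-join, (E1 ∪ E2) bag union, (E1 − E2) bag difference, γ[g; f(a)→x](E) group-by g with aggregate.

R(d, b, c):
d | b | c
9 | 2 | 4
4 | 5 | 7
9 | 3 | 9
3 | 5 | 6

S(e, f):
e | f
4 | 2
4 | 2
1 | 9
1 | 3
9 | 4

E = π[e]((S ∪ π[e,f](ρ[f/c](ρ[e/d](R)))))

Per-node cardinality:
  S → 5
  R → 4
  ρ[e/d](R) → 4
  ρ[f/c](ρ[e/d](R)) → 4
  π[e,f](ρ[f/c](ρ[e/d](R))) → 4
  (S ∪ π[e,f](ρ[f/c](ρ[e/d](R)))) → 9
  π[e]((S ∪ π[e,f](ρ[f/c](ρ[e/d](R))))) → 9

|E| = 9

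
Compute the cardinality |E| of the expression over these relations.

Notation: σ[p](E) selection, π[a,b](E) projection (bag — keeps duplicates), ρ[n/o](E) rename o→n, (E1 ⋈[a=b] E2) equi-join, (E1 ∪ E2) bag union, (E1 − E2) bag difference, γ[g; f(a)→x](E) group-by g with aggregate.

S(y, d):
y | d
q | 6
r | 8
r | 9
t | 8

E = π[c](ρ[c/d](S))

Subexpression sizes:
  S → 4
  ρ[c/d](S) → 4
  π[c](ρ[c/d](S)) → 4

|E| = 4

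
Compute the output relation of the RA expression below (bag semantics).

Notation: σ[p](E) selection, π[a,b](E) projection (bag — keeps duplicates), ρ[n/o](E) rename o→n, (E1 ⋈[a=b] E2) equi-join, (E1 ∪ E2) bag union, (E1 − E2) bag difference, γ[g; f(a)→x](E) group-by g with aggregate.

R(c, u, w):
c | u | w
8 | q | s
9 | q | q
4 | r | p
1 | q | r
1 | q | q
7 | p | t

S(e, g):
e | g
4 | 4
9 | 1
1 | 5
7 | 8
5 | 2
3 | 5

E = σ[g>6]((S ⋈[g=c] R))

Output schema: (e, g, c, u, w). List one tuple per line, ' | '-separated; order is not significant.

Stepwise |·|:
  S → 6
  R → 6
  (S ⋈[g=c] R) → 4
  σ[g>6]((S ⋈[g=c] R)) → 1

== RESULT ==
e | g | c | u | w
7 | 8 | 8 | q | s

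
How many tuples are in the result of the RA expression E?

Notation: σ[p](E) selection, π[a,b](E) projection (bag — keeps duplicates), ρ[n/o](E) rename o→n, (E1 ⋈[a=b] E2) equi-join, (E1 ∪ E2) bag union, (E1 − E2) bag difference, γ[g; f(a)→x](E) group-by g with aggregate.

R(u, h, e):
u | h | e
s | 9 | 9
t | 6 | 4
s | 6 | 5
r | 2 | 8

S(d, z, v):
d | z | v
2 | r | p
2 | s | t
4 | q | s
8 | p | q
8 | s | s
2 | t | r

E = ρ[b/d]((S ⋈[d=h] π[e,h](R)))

Stepwise |·|:
  S → 6
  R → 4
  π[e,h](R) → 4
  (S ⋈[d=h] π[e,h](R)) → 3
  ρ[b/d]((S ⋈[d=h] π[e,h](R))) → 3

|E| = 3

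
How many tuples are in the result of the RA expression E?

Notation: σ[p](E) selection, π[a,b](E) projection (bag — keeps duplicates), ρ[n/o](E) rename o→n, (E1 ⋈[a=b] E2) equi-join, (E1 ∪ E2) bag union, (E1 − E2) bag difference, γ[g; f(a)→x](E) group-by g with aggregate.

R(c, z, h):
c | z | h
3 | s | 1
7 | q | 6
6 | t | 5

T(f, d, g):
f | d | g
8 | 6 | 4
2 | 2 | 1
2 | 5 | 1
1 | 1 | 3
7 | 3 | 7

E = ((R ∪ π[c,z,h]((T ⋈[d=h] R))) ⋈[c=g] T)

Row counts bottom-up:
  R → 3
  T → 5
  R → 3
  (T ⋈[d=h] R) → 3
  π[c,z,h]((T ⋈[d=h] R)) → 3
  (R ∪ π[c,z,h]((T ⋈[d=h] R))) → 6
  T → 5
  ((R ∪ π[c,z,h]((T ⋈[d=h] R))) ⋈[c=g] T) → 4

|E| = 4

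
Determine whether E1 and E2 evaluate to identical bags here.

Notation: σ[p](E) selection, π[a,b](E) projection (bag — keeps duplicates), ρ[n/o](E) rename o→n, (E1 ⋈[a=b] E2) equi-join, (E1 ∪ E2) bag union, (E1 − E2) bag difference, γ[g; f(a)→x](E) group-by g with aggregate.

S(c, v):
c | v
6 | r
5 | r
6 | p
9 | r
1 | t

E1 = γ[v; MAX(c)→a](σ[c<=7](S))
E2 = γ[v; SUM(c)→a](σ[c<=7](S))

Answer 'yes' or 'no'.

E1 subexpression sizes:
  S → 5
  σ[c<=7](S) → 4
  γ[v; MAX(c)→a](σ[c<=7](S)) → 3
E2 subexpression sizes:
  S → 5
  σ[c<=7](S) → 4
  γ[v; SUM(c)→a](σ[c<=7](S)) → 3

E1 result:
v | a
p | 6
r | 6
t | 1
E2 result:
v | a
p | 6
r | 11
t | 1
Witness: ('r', 11) appears 0× in E1 but 1× in E2.

no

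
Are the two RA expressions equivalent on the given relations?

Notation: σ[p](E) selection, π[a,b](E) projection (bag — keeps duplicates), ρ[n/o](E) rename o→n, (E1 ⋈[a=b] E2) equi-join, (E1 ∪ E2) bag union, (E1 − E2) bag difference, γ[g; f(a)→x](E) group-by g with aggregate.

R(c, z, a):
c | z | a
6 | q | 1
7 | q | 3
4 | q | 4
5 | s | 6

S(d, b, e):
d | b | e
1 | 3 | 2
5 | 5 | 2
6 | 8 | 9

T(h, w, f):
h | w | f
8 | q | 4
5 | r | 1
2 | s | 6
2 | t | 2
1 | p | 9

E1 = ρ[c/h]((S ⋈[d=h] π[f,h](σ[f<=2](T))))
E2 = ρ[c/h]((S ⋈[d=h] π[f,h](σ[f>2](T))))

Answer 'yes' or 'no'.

E1 stepwise |·|:
  S → 3
  T → 5
  σ[f<=2](T) → 2
  π[f,h](σ[f<=2](T)) → 2
  (S ⋈[d=h] π[f,h](σ[f<=2](T))) → 1
  ρ[c/h]((S ⋈[d=h] π[f,h](σ[f<=2](T)))) → 1
E2 stepwise |·|:
  S → 3
  T → 5
  σ[f>2](T) → 3
  π[f,h](σ[f>2](T)) → 3
  (S ⋈[d=h] π[f,h](σ[f>2](T))) → 1
  ρ[c/h]((S ⋈[d=h] π[f,h](σ[f>2](T)))) → 1

E1 result:
d | b | e | f | c
5 | 5 | 2 | 1 | 5
E2 result:
d | b | e | f | c
1 | 3 | 2 | 9 | 1
Witness: (5, 5, 2, 1, 5) appears 1× in E1 but 0× in E2.

no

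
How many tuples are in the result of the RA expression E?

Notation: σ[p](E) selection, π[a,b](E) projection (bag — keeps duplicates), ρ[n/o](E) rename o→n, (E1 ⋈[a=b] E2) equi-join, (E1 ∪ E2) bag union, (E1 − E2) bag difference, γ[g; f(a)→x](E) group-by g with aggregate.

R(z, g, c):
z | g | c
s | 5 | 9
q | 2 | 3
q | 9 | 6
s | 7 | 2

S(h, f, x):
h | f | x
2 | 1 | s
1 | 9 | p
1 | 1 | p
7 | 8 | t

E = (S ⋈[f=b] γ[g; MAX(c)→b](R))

Stepwise |·|:
  S → 4
  R → 4
  γ[g; MAX(c)→b](R) → 4
  (S ⋈[f=b] γ[g; MAX(c)→b](R)) → 1

|E| = 1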